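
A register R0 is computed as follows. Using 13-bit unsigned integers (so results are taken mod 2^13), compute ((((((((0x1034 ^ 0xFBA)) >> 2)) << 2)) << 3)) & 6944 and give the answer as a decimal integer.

0x1034 = 1000000110100
0xFBA = 0111110111010
→ ^ → 1111110001110 = 8078
→ >> 2 → 0011111100011 = 2019
→ << 2 (mod 2^13) → 1111110001100 = 8076
→ << 3 (mod 2^13) → 1110001100000 = 7264
6944 = 1101100100000
→ & → 1100000100000 = 6176

6176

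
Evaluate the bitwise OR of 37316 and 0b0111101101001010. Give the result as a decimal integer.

37316 = 1001000111000100
b = 0111101101001010
 OR → 1111101111001110 = 64462

64462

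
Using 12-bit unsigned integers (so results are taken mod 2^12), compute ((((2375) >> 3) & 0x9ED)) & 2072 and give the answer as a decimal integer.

2375 = 100101000111
→ >> 3 → 000100101000 = 296
0x9ED = 100111101101
→ & → 000100101000 = 296
2072 = 100000011000
→ & → 000000001000 = 8

8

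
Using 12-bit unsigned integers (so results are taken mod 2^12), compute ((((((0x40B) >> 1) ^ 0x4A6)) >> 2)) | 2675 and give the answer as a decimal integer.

3067

0x40B = 010000001011
→ >> 1 → 001000000101 = 517
0x4A6 = 010010100110
→ ^ → 011010100011 = 1699
→ >> 2 → 000110101000 = 424
2675 = 101001110011
→ | → 101111111011 = 3067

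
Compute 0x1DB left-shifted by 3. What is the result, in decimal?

0x1DB = 000111011011
shift left by 3 → 111011011000 = 3800
(equivalently, 475 × 2^3 = 475 × 8)

3800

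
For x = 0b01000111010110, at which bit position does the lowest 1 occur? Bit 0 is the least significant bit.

0b01000111010110 = 1000111010110
Trailing zeros: 1, so the lowest set bit is bit 1 (value 2).

1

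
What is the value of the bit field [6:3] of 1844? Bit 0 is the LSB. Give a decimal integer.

v = 11100110100
Shift right by 3: 11100110
Mask low 4 bits: 0110 = 6

6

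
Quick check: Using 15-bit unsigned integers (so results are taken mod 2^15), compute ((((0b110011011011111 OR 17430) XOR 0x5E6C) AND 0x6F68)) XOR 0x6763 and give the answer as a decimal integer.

0b110011011011111 = 110011011011111
17430 = 100010000010110
→ OR → 110011011011111 = 26335
0x5E6C = 101111001101100
→ XOR → 011100010110011 = 14515
0x6F68 = 110111101101000
→ AND → 010100000100000 = 10272
0x6763 = 110011101100011
→ XOR → 100111101000011 = 20291

20291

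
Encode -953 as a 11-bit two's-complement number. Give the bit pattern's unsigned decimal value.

1095

953 in 11 bits: 01110111001
Invert: 10001000110
Add 1:  10001000111 = 1095
(Check: 2^11 - 953 = 2048 - 953 = 1095.)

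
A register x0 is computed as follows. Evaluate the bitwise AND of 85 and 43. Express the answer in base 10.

85 = 1010101
43 = 0101011
AND → 0000001 = 1

1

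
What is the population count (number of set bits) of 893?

8

893 = 1101111101
Count the 1s: 1 + 1 + 1 + 1 + 1 + 1 + 1 + 1 = 8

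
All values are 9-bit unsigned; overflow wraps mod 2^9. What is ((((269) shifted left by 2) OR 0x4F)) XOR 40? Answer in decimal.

87

269 = 100001101
→ shifted left by 2 (mod 2^9) → 000110100 = 52
0x4F = 001001111
→ OR → 001111111 = 127
40 = 000101000
→ XOR → 001010111 = 87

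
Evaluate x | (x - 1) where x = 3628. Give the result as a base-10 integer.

x = 111000101100 = 3628
x - 1 = 111000101011
OR    = 111000101111 = 3631
(x | (x - 1) sets all bits below the lowest set bit.)

3631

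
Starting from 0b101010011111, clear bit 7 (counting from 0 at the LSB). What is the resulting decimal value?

2591

x = 101010011111
bit 7 is currently 1; clear it via x & ~(1 << 7) = x & ~128
→ 101000011111 = 2591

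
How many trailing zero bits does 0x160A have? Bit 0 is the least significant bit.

1

0x160A = 1011000001010
Trailing zeros: 1, so the lowest set bit is bit 1 (value 2).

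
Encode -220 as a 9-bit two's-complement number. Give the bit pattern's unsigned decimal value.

220 in 9 bits: 011011100
Invert: 100100011
Add 1:  100100100 = 292
(Check: 2^9 - 220 = 512 - 220 = 292.)

292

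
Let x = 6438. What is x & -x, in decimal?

x = 1100100100110 = 6438
-x (two's complement) = …0011011011010
AND   = 0000000000010 = 2
(x & -x isolates the lowest set bit of x.)

2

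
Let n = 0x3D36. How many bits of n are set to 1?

9

0x3D36 = 11110100110110
Count the 1s: 1 + 1 + 1 + 1 + 1 + 1 + 1 + 1 + 1 = 9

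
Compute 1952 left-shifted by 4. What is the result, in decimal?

31232

1952 = 000011110100000
shift left by 4 → 111101000000000 = 31232
(equivalently, 1952 × 2^4 = 1952 × 16)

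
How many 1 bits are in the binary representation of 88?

3

88 = 1011000
Count the 1s: 1 + 1 + 1 = 3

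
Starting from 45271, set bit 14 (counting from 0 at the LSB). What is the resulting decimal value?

x = 1011000011010111
bit 14 is currently 0; set it via x | (1 << 14) = x | 16384
→ 1111000011010111 = 61655

61655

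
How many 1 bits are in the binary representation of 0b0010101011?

5

n = 10101011
Count the 1s: 1 + 1 + 1 + 1 + 1 = 5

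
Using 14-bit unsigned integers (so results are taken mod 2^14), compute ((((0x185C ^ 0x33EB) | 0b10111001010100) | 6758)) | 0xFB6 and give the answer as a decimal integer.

0x185C = 01100001011100
0x33EB = 11001111101011
→ ^ → 10101110110111 = 11191
0b10111001010100 = 10111001010100
→ | → 10111111110111 = 12279
6758 = 01101001100110
→ | → 11111111110111 = 16375
0xFB6 = 00111110110110
→ | → 11111111110111 = 16375

16375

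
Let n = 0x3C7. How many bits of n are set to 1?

7

0x3C7 = 1111000111
Count the 1s: 1 + 1 + 1 + 1 + 1 + 1 + 1 = 7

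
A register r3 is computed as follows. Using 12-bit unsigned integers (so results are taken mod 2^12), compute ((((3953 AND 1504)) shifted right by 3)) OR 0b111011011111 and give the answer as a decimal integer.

3839

3953 = 111101110001
1504 = 010111100000
→ AND → 010101100000 = 1376
→ shifted right by 3 → 000010101100 = 172
0b111011011111 = 111011011111
→ OR → 111011111111 = 3839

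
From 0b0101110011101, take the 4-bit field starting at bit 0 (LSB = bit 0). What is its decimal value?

v = 0101110011101
Shift right by 0: 0101110011101
Mask low 4 bits: 1101 = 13

13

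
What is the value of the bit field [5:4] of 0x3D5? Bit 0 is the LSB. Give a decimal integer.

v = 1111010101
Shift right by 4: 111101
Mask low 2 bits: 01 = 1

1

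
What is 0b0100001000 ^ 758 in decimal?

1022

a = 0100001000
758 = 1011110110
XOR → 1111111110 = 1022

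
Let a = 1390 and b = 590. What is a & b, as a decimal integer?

78

1390 = 10101101110
590 = 01001001110
AND → 00001001110 = 78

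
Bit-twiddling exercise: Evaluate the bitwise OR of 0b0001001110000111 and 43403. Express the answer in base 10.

a = 0001001110000111
43403 = 1010100110001011
 OR → 1011101110001111 = 48015

48015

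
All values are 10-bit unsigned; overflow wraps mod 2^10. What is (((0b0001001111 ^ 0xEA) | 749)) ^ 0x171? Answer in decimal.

924

0b0001001111 = 0001001111
0xEA = 0011101010
→ ^ → 0010100101 = 165
749 = 1011101101
→ | → 1011101101 = 749
0x171 = 0101110001
→ ^ → 1110011100 = 924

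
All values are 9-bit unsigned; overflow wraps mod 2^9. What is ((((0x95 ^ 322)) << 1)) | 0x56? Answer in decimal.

0x95 = 010010101
322 = 101000010
→ ^ → 111010111 = 471
→ << 1 (mod 2^9) → 110101110 = 430
0x56 = 001010110
→ | → 111111110 = 510

510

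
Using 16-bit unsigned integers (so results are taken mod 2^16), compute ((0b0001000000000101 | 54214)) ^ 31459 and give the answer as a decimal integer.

43300

0b0001000000000101 = 0001000000000101
54214 = 1101001111000110
→ | → 1101001111000111 = 54215
31459 = 0111101011100011
→ ^ → 1010100100100100 = 43300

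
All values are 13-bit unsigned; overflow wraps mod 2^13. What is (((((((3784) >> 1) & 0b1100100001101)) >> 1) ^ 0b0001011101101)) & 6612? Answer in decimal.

3784 = 0111011001000
→ >> 1 → 0011101100100 = 1892
0b1100100001101 = 1100100001101
→ & → 0000100000100 = 260
→ >> 1 → 0000010000010 = 130
0b0001011101101 = 0001011101101
→ ^ → 0001001101111 = 623
6612 = 1100111010100
→ & → 0000001000100 = 68

68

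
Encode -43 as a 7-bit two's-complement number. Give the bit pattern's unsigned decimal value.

43 in 7 bits: 0101011
Invert: 1010100
Add 1:  1010101 = 85
(Check: 2^7 - 43 = 128 - 43 = 85.)

85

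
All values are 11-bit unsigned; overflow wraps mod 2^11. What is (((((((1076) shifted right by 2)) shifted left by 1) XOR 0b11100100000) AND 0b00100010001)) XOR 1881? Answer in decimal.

1076 = 10000110100
→ shifted right by 2 → 00100001101 = 269
→ shifted left by 1 (mod 2^11) → 01000011010 = 538
0b11100100000 = 11100100000
→ XOR → 10100111010 = 1338
0b00100010001 = 00100010001
→ AND → 00100010000 = 272
1881 = 11101011001
→ XOR → 11001001001 = 1609

1609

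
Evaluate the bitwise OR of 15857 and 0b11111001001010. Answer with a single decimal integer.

16379

15857 = 11110111110001
b = 11111001001010
 OR → 11111111111011 = 16379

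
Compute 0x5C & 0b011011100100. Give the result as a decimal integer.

68

0x5C = 00001011100
b = 11011100100
AND → 00001000100 = 68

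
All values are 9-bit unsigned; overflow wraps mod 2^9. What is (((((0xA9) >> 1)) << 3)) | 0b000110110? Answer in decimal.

182

0xA9 = 010101001
→ >> 1 → 001010100 = 84
→ << 3 (mod 2^9) → 010100000 = 160
0b000110110 = 000110110
→ | → 010110110 = 182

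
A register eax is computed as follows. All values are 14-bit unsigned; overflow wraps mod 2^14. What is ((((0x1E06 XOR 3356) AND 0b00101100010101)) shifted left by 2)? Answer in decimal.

3136

0x1E06 = 01111000000110
3356 = 00110100011100
→ XOR → 01001100011010 = 4890
0b00101100010101 = 00101100010101
→ AND → 00001100010000 = 784
→ shifted left by 2 (mod 2^14) → 00110001000000 = 3136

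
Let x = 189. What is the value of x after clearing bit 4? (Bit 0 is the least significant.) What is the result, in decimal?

173

x = 10111101
bit 4 is currently 1; clear it via x & ~(1 << 4) = x & ~16
→ 10101101 = 173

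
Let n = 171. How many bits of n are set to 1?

171 = 10101011
Count the 1s: 1 + 1 + 1 + 1 + 1 = 5

5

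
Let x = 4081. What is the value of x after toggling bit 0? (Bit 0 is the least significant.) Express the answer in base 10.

4080

x = 0111111110001
bit 0 is currently 1; toggle it via x ^ (1 << 0) = x ^ 1
→ 0111111110000 = 4080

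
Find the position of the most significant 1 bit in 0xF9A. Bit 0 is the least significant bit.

11

0xF9A = 111110011010
The topmost 1 is at position 11 (since 2^11 = 2048 ≤ 3994 < 4096).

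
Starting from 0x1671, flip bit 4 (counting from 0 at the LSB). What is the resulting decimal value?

5729

x = 001011001110001
bit 4 is currently 1; toggle it via x ^ (1 << 4) = x ^ 16
→ 001011001100001 = 5729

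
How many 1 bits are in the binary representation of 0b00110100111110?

n = 110100111110
Count the 1s: 1 + 1 + 1 + 1 + 1 + 1 + 1 + 1 = 8

8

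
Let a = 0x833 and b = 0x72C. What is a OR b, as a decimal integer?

0x833 = 100000110011
0x72C = 011100101100
 OR → 111100111111 = 3903

3903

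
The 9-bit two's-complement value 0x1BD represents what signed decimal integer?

-67

pattern = 110111101 (MSB is 1 ⇒ negative)
Invert: 001000010, add 1 → 001000011 = 67, so the value is -67.
(Equivalently: 445 - 2^9 = 445 - 512 = -67.)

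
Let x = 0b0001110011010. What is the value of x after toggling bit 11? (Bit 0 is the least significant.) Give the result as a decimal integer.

x = 0001110011010
bit 11 is currently 0; toggle it via x ^ (1 << 11) = x ^ 2048
→ 0101110011010 = 2970

2970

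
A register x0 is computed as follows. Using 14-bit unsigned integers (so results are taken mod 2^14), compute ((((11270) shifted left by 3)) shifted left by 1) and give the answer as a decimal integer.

96

11270 = 10110000000110
→ shifted left by 3 (mod 2^14) → 10000000110000 = 8240
→ shifted left by 1 (mod 2^14) → 00000001100000 = 96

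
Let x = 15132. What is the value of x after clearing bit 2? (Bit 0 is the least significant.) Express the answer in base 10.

x = 11101100011100
bit 2 is currently 1; clear it via x & ~(1 << 2) = x & ~4
→ 11101100011000 = 15128

15128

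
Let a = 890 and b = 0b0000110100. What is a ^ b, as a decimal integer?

890 = 1101111010
b = 0000110100
XOR → 1101001110 = 846

846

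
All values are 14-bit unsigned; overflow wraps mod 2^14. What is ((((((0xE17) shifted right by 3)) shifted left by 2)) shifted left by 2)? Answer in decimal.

0xE17 = 00111000010111
→ shifted right by 3 → 00000111000010 = 450
→ shifted left by 2 (mod 2^14) → 00011100001000 = 1800
→ shifted left by 2 (mod 2^14) → 01110000100000 = 7200

7200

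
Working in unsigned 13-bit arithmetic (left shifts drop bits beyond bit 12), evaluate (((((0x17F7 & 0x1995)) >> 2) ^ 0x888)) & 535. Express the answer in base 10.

5

0x17F7 = 1011111110111
0x1995 = 1100110010101
→ & → 1000110010101 = 4501
→ >> 2 → 0010001100101 = 1125
0x888 = 0100010001000
→ ^ → 0110011101101 = 3309
535 = 0001000010111
→ & → 0000000000101 = 5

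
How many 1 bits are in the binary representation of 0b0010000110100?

4

n = 10000110100
Count the 1s: 1 + 1 + 1 + 1 = 4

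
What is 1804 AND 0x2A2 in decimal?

1804 = 11100001100
0x2A2 = 01010100010
AND → 01000000000 = 512

512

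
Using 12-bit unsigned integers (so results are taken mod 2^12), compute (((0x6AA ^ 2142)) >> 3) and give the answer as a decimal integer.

478

0x6AA = 011010101010
2142 = 100001011110
→ ^ → 111011110100 = 3828
→ >> 3 → 000111011110 = 478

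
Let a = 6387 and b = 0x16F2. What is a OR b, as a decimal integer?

6387 = 1100011110011
0x16F2 = 1011011110010
 OR → 1111011110011 = 7923

7923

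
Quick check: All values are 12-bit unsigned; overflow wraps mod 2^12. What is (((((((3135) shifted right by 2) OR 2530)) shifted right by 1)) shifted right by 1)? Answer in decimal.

3135 = 110000111111
→ shifted right by 2 → 001100001111 = 783
2530 = 100111100010
→ OR → 101111101111 = 3055
→ shifted right by 1 → 010111110111 = 1527
→ shifted right by 1 → 001011111011 = 763

763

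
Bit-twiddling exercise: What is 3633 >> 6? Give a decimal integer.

3633 = 111000110001
shift right by 6 → 000000111000 = 56
(equivalently, floor(3633 / 64))

56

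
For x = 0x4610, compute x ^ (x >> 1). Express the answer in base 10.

x = 100011000010000 = 17936
x>>1 = 010001100001000
XOR  = 110010100011000 = 25880
(x ^ (x >> 1) gives the standard binary-reflected Gray code of x.)

25880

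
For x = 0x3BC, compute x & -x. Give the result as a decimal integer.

4

x = 1110111100 = 956
-x (two's complement) = …0001000100
AND   = 0000000100 = 4
(x & -x isolates the lowest set bit of x.)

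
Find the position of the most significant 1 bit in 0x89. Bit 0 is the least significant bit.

7

0x89 = 10001001
The topmost 1 is at position 7 (since 2^7 = 128 ≤ 137 < 256).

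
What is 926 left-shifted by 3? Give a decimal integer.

926 = 0001110011110
shift left by 3 → 1110011110000 = 7408
(equivalently, 926 × 2^3 = 926 × 8)

7408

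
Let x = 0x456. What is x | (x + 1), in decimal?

x = 10001010110 = 1110
x + 1 = 10001010111
OR    = 10001010111 = 1111
(x | (x + 1) sets the lowest cleared bit.)

1111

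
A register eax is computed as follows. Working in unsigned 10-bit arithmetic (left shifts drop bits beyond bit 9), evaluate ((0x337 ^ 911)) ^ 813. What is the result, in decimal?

0x337 = 1100110111
911 = 1110001111
→ ^ → 0010111000 = 184
813 = 1100101101
→ ^ → 1110010101 = 917

917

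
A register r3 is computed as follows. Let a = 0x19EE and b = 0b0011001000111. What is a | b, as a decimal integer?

8175

0x19EE = 1100111101110
b = 0011001000111
 OR → 1111111101111 = 8175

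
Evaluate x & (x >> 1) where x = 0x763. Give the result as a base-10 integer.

801

x = 11101100011 = 1891
x>>1 = 01110110001
AND  = 01100100001 = 801
(x & (x >> 1) has a 1 wherever x has two consecutive 1 bits.)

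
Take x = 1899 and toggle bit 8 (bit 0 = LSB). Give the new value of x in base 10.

1643

x = 00011101101011
bit 8 is currently 1; toggle it via x ^ (1 << 8) = x ^ 256
→ 00011001101011 = 1643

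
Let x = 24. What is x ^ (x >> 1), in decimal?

20

x = 11000 = 24
x>>1 = 01100
XOR  = 10100 = 20
(x ^ (x >> 1) gives the standard binary-reflected Gray code of x.)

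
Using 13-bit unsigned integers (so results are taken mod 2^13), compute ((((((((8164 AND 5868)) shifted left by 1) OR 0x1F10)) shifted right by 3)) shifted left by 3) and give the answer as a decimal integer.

8164 = 1111111100100
5868 = 1011011101100
→ AND → 1011011100100 = 5860
→ shifted left by 1 (mod 2^13) → 0110111001000 = 3528
0x1F10 = 1111100010000
→ OR → 1111111011000 = 8152
→ shifted right by 3 → 0001111111011 = 1019
→ shifted left by 3 (mod 2^13) → 1111111011000 = 8152

8152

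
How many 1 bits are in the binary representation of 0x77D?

9

0x77D = 11101111101
Count the 1s: 1 + 1 + 1 + 1 + 1 + 1 + 1 + 1 + 1 = 9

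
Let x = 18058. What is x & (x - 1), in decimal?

x = 100011010001010 = 18058
x - 1 = 100011010001001
AND   = 100011010001000 = 18056
(x & (x - 1) clears the lowest set bit of x.)

18056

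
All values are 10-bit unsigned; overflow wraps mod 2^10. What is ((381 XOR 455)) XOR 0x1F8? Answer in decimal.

322

381 = 0101111101
455 = 0111000111
→ XOR → 0010111010 = 186
0x1F8 = 0111111000
→ XOR → 0101000010 = 322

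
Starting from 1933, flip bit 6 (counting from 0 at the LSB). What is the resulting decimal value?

1997

x = 11110001101
bit 6 is currently 0; toggle it via x ^ (1 << 6) = x ^ 64
→ 11111001101 = 1997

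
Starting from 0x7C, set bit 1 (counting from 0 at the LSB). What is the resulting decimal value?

126

x = 001111100
bit 1 is currently 0; set it via x | (1 << 1) = x | 2
→ 001111110 = 126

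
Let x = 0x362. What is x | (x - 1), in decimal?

x = 1101100010 = 866
x - 1 = 1101100001
OR    = 1101100011 = 867
(x | (x - 1) sets all bits below the lowest set bit.)

867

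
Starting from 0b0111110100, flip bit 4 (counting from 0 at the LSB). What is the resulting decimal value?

x = 0111110100
bit 4 is currently 1; toggle it via x ^ (1 << 4) = x ^ 16
→ 0111100100 = 484

484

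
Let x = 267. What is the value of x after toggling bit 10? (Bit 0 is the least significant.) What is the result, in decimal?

x = 0000100001011
bit 10 is currently 0; toggle it via x ^ (1 << 10) = x ^ 1024
→ 0010100001011 = 1291

1291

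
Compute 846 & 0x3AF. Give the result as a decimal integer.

846 = 1101001110
0x3AF = 1110101111
AND → 1100001110 = 782

782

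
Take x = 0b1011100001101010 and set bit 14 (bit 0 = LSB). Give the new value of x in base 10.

63594

x = 1011100001101010
bit 14 is currently 0; set it via x | (1 << 14) = x | 16384
→ 1111100001101010 = 63594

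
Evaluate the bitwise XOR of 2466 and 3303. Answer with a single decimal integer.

1349

2466 = 100110100010
3303 = 110011100111
XOR → 010101000101 = 1349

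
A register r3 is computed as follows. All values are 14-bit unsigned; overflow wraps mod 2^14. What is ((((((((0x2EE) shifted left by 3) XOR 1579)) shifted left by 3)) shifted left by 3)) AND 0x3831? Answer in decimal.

0x2EE = 00001011101110
→ shifted left by 3 (mod 2^14) → 01011101110000 = 6000
1579 = 00011000101011
→ XOR → 01000101011011 = 4443
→ shifted left by 3 (mod 2^14) → 00101011011000 = 2776
→ shifted left by 3 (mod 2^14) → 01011011000000 = 5824
0x3831 = 11100000110001
→ AND → 01000000000000 = 4096

4096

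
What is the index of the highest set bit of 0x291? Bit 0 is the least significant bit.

0x291 = 1010010001
The topmost 1 is at position 9 (since 2^9 = 512 ≤ 657 < 1024).

9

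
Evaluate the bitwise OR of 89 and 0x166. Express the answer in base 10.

89 = 001011001
0x166 = 101100110
 OR → 101111111 = 383

383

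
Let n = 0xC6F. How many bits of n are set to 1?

8

0xC6F = 110001101111
Count the 1s: 1 + 1 + 1 + 1 + 1 + 1 + 1 + 1 = 8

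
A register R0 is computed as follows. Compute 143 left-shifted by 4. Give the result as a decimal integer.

143 = 000010001111
shift left by 4 → 100011110000 = 2288
(equivalently, 143 × 2^4 = 143 × 16)

2288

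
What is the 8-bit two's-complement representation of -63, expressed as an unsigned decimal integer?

63 in 8 bits: 00111111
Invert: 11000000
Add 1:  11000001 = 193
(Check: 2^8 - 63 = 256 - 63 = 193.)

193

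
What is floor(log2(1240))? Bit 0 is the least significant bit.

10

1240 = 10011011000
The topmost 1 is at position 10 (since 2^10 = 1024 ≤ 1240 < 2048).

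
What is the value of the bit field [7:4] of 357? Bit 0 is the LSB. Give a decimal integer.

6

v = 00101100101
Shift right by 4: 0010110
Mask low 4 bits: 0110 = 6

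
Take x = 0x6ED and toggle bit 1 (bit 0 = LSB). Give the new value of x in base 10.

x = 011011101101
bit 1 is currently 0; toggle it via x ^ (1 << 1) = x ^ 2
→ 011011101111 = 1775

1775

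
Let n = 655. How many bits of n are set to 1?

655 = 1010001111
Count the 1s: 1 + 1 + 1 + 1 + 1 + 1 = 6

6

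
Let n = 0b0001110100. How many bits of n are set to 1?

4

n = 1110100
Count the 1s: 1 + 1 + 1 + 1 = 4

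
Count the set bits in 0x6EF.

9

0x6EF = 11011101111
Count the 1s: 1 + 1 + 1 + 1 + 1 + 1 + 1 + 1 + 1 = 9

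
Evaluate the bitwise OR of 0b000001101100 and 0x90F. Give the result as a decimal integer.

a = 000001101100
0x90F = 100100001111
 OR → 100101101111 = 2415

2415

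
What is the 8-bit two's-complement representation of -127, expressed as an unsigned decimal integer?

127 in 8 bits: 01111111
Invert: 10000000
Add 1:  10000001 = 129
(Check: 2^8 - 127 = 256 - 127 = 129.)

129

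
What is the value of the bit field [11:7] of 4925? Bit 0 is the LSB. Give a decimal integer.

v = 1001100111101
Shift right by 7: 100110
Mask low 5 bits: 00110 = 6

6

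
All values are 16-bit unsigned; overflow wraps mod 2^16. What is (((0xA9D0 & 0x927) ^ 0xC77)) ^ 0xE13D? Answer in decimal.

0xA9D0 = 1010100111010000
0x927 = 0000100100100111
→ & → 0000100100000000 = 2304
0xC77 = 0000110001110111
→ ^ → 0000010101110111 = 1399
0xE13D = 1110000100111101
→ ^ → 1110010001001010 = 58442

58442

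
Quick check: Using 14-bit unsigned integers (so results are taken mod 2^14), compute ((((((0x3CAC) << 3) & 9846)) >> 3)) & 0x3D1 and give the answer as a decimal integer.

0x3CAC = 11110010101100
→ << 3 (mod 2^14) → 10010101100000 = 9568
9846 = 10011001110110
→ & → 10010001100000 = 9312
→ >> 3 → 00010010001100 = 1164
0x3D1 = 00001111010001
→ & → 00000010000000 = 128

128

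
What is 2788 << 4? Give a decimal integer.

44608

2788 = 0000101011100100
shift left by 4 → 1010111001000000 = 44608
(equivalently, 2788 × 2^4 = 2788 × 16)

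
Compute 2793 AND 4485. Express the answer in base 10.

2793 = 0101011101001
4485 = 1000110000101
AND → 0000010000001 = 129

129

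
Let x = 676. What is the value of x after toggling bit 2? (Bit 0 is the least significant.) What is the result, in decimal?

672

x = 1010100100
bit 2 is currently 1; toggle it via x ^ (1 << 2) = x ^ 4
→ 1010100000 = 672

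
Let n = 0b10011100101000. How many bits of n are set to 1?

n = 10011100101000
Count the 1s: 1 + 1 + 1 + 1 + 1 + 1 = 6

6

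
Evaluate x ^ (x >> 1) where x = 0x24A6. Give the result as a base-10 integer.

x = 10010010100110 = 9382
x>>1 = 01001001010011
XOR  = 11011011110101 = 14069
(x ^ (x >> 1) gives the standard binary-reflected Gray code of x.)

14069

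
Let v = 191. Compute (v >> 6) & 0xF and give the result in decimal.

v = 0010111111
Shift right by 6: 0010
Mask low 4 bits: 0010 = 2

2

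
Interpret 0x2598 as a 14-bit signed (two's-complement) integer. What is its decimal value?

pattern = 10010110011000 (MSB is 1 ⇒ negative)
Invert: 01101001100111, add 1 → 01101001101000 = 6760, so the value is -6760.
(Equivalently: 9624 - 2^14 = 9624 - 16384 = -6760.)

-6760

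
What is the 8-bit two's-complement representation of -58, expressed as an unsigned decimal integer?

198

58 in 8 bits: 00111010
Invert: 11000101
Add 1:  11000110 = 198
(Check: 2^8 - 58 = 256 - 58 = 198.)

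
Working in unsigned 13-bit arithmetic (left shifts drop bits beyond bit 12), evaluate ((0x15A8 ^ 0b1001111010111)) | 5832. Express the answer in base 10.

0x15A8 = 1010110101000
0b1001111010111 = 1001111010111
→ ^ → 0011001111111 = 1663
5832 = 1011011001000
→ | → 1011011111111 = 5887

5887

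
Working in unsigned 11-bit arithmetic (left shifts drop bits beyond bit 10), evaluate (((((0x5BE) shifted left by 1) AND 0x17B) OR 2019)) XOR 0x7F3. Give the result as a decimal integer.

8

0x5BE = 10110111110
→ shifted left by 1 (mod 2^11) → 01101111100 = 892
0x17B = 00101111011
→ AND → 00101111000 = 376
2019 = 11111100011
→ OR → 11111111011 = 2043
0x7F3 = 11111110011
→ XOR → 00000001000 = 8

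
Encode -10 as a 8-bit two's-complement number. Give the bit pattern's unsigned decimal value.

10 in 8 bits: 00001010
Invert: 11110101
Add 1:  11110110 = 246
(Check: 2^8 - 10 = 256 - 10 = 246.)

246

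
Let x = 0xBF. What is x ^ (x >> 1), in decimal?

224

x = 10111111 = 191
x>>1 = 01011111
XOR  = 11100000 = 224
(x ^ (x >> 1) gives the standard binary-reflected Gray code of x.)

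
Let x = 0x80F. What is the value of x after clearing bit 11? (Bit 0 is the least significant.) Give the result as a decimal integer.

15

x = 100000001111
bit 11 is currently 1; clear it via x & ~(1 << 11) = x & ~2048
→ 000000001111 = 15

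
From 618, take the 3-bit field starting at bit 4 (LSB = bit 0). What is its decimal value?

6

v = 001001101010
Shift right by 4: 00100110
Mask low 3 bits: 110 = 6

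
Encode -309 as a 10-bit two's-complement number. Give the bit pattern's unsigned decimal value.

715

309 in 10 bits: 0100110101
Invert: 1011001010
Add 1:  1011001011 = 715
(Check: 2^10 - 309 = 1024 - 309 = 715.)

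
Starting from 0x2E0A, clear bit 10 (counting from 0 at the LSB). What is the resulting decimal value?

10762

x = 10111000001010
bit 10 is currently 1; clear it via x & ~(1 << 10) = x & ~1024
→ 10101000001010 = 10762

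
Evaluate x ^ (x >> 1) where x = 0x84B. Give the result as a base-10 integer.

x = 100001001011 = 2123
x>>1 = 010000100101
XOR  = 110001101110 = 3182
(x ^ (x >> 1) gives the standard binary-reflected Gray code of x.)

3182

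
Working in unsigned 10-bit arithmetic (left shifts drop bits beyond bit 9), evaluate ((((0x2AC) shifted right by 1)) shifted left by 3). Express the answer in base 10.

0x2AC = 1010101100
→ shifted right by 1 → 0101010110 = 342
→ shifted left by 3 (mod 2^10) → 1010110000 = 688

688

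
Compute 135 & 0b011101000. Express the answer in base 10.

135 = 10000111
b = 11101000
AND → 10000000 = 128

128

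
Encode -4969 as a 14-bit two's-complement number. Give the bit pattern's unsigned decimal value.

11415

4969 in 14 bits: 01001101101001
Invert: 10110010010110
Add 1:  10110010010111 = 11415
(Check: 2^14 - 4969 = 16384 - 4969 = 11415.)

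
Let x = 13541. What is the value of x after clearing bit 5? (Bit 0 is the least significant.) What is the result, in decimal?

x = 11010011100101
bit 5 is currently 1; clear it via x & ~(1 << 5) = x & ~32
→ 11010011000101 = 13509

13509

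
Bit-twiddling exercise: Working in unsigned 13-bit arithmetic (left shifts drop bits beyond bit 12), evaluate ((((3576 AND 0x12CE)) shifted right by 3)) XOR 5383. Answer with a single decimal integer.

3576 = 0110111111000
0x12CE = 1001011001110
→ AND → 0000011001000 = 200
→ shifted right by 3 → 0000000011001 = 25
5383 = 1010100000111
→ XOR → 1010100011110 = 5406

5406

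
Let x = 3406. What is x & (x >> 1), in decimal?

1030

x = 110101001110 = 3406
x>>1 = 011010100111
AND  = 010000000110 = 1030
(x & (x >> 1) has a 1 wherever x has two consecutive 1 bits.)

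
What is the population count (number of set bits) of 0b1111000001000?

n = 1111000001000
Count the 1s: 1 + 1 + 1 + 1 + 1 = 5

5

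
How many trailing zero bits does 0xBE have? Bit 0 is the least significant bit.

1

0xBE = 10111110
Trailing zeros: 1, so the lowest set bit is bit 1 (value 2).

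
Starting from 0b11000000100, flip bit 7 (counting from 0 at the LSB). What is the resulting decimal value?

x = 11000000100
bit 7 is currently 0; toggle it via x ^ (1 << 7) = x ^ 128
→ 11010000100 = 1668

1668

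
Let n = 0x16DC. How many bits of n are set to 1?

0x16DC = 1011011011100
Count the 1s: 1 + 1 + 1 + 1 + 1 + 1 + 1 + 1 = 8

8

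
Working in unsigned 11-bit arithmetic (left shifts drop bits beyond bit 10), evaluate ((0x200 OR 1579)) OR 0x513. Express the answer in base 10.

0x200 = 01000000000
1579 = 11000101011
→ OR → 11000101011 = 1579
0x513 = 10100010011
→ OR → 11100111011 = 1851

1851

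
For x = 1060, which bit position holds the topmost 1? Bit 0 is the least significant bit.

10

1060 = 10000100100
The topmost 1 is at position 10 (since 2^10 = 1024 ≤ 1060 < 2048).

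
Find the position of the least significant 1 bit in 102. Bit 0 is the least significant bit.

102 = 1100110
Trailing zeros: 1, so the lowest set bit is bit 1 (value 2).

1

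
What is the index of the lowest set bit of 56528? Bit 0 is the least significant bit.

4

56528 = 1101110011010000
Trailing zeros: 4, so the lowest set bit is bit 4 (value 16).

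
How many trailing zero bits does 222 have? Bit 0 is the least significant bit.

1

222 = 11011110
Trailing zeros: 1, so the lowest set bit is bit 1 (value 2).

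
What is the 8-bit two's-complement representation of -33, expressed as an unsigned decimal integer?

33 in 8 bits: 00100001
Invert: 11011110
Add 1:  11011111 = 223
(Check: 2^8 - 33 = 256 - 33 = 223.)

223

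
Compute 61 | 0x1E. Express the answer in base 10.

61 = 111101
0x1E = 011110
 OR → 111111 = 63

63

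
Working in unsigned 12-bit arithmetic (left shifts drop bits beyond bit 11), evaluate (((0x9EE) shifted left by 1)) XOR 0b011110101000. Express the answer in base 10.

1140

0x9EE = 100111101110
→ shifted left by 1 (mod 2^12) → 001111011100 = 988
0b011110101000 = 011110101000
→ XOR → 010001110100 = 1140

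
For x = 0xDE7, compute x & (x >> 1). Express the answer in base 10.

1251

x = 110111100111 = 3559
x>>1 = 011011110011
AND  = 010011100011 = 1251
(x & (x >> 1) has a 1 wherever x has two consecutive 1 bits.)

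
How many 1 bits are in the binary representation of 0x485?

4

0x485 = 10010000101
Count the 1s: 1 + 1 + 1 + 1 = 4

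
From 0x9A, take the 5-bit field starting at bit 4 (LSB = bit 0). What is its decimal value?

v = 010011010
Shift right by 4: 01001
Mask low 5 bits: 01001 = 9

9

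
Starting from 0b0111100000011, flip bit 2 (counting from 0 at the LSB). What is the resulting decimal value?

3847

x = 0111100000011
bit 2 is currently 0; toggle it via x ^ (1 << 2) = x ^ 4
→ 0111100000111 = 3847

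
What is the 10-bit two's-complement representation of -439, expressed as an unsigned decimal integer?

439 in 10 bits: 0110110111
Invert: 1001001000
Add 1:  1001001001 = 585
(Check: 2^10 - 439 = 1024 - 439 = 585.)

585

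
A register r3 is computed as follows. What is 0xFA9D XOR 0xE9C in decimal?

0xFA9D = 1111101010011101
0xE9C = 0000111010011100
XOR → 1111010000000001 = 62465

62465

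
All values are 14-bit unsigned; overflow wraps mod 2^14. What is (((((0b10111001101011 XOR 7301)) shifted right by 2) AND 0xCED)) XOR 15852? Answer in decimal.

12613

0b10111001101011 = 10111001101011
7301 = 01110010000101
→ XOR → 11001011101110 = 13038
→ shifted right by 2 → 00110010111011 = 3259
0xCED = 00110011101101
→ AND → 00110010101001 = 3241
15852 = 11110111101100
→ XOR → 11000101000101 = 12613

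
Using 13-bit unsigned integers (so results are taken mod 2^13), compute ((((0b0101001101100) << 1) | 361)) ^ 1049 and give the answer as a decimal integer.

4576

0b0101001101100 = 0101001101100
→ << 1 (mod 2^13) → 1010011011000 = 5336
361 = 0000101101001
→ | → 1010111111001 = 5625
1049 = 0010000011001
→ ^ → 1000111100000 = 4576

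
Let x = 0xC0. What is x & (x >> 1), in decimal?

64

x = 11000000 = 192
x>>1 = 01100000
AND  = 01000000 = 64
(x & (x >> 1) has a 1 wherever x has two consecutive 1 bits.)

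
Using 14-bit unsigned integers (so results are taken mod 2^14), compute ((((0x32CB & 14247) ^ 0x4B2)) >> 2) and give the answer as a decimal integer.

0x32CB = 11001011001011
14247 = 11011110100111
→ & → 11001010000011 = 12931
0x4B2 = 00010010110010
→ ^ → 11011000110001 = 13873
→ >> 2 → 00110110001100 = 3468

3468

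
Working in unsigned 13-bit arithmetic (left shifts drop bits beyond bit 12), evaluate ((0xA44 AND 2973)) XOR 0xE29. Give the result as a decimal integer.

0xA44 = 0101001000100
2973 = 0101110011101
→ AND → 0101000000100 = 2564
0xE29 = 0111000101001
→ XOR → 0010000101101 = 1069

1069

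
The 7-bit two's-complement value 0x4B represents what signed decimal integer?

pattern = 1001011 (MSB is 1 ⇒ negative)
Invert: 0110100, add 1 → 0110101 = 53, so the value is -53.
(Equivalently: 75 - 2^7 = 75 - 128 = -53.)

-53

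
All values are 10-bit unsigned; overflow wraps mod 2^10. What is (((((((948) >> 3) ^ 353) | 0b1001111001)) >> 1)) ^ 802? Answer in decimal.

948 = 1110110100
→ >> 3 → 0001110110 = 118
353 = 0101100001
→ ^ → 0100010111 = 279
0b1001111001 = 1001111001
→ | → 1101111111 = 895
→ >> 1 → 0110111111 = 447
802 = 1100100010
→ ^ → 1010011101 = 669

669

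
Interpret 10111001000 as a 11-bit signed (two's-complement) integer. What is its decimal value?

-568

pattern = 10111001000 (MSB is 1 ⇒ negative)
Invert: 01000110111, add 1 → 01000111000 = 568, so the value is -568.
(Equivalently: 1480 - 2^11 = 1480 - 2048 = -568.)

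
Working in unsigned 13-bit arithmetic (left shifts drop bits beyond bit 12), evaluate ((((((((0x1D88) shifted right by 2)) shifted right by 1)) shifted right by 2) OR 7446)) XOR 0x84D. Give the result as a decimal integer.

0x1D88 = 1110110001000
→ shifted right by 2 → 0011101100010 = 1890
→ shifted right by 1 → 0001110110001 = 945
→ shifted right by 2 → 0000011101100 = 236
7446 = 1110100010110
→ OR → 1110111111110 = 7678
0x84D = 0100001001101
→ XOR → 1010110110011 = 5555

5555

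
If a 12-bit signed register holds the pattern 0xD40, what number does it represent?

-704

pattern = 110101000000 (MSB is 1 ⇒ negative)
Invert: 001010111111, add 1 → 001011000000 = 704, so the value is -704.
(Equivalently: 3392 - 2^12 = 3392 - 4096 = -704.)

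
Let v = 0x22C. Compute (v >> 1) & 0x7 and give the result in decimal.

6

v = 1000101100
Shift right by 1: 100010110
Mask low 3 bits: 110 = 6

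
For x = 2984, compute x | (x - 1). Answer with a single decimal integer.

2991

x = 101110101000 = 2984
x - 1 = 101110100111
OR    = 101110101111 = 2991
(x | (x - 1) sets all bits below the lowest set bit.)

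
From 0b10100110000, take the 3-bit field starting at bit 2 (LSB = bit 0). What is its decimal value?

v = 10100110000
Shift right by 2: 101001100
Mask low 3 bits: 100 = 4

4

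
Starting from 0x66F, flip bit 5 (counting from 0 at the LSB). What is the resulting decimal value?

1615

x = 00011001101111
bit 5 is currently 1; toggle it via x ^ (1 << 5) = x ^ 32
→ 00011001001111 = 1615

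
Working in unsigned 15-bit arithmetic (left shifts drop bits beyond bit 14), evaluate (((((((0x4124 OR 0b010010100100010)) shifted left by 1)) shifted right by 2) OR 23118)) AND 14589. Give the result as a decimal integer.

0x4124 = 100000100100100
0b010010100100010 = 010010100100010
→ OR → 110010100100110 = 25894
→ shifted left by 1 (mod 2^15) → 100101001001100 = 19020
→ shifted right by 2 → 001001010010011 = 4755
23118 = 101101001001110
→ OR → 101101011011111 = 23263
14589 = 011100011111101
→ AND → 001100011011101 = 6365

6365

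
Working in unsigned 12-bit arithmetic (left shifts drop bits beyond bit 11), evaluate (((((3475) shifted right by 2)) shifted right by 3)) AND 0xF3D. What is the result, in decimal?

44

3475 = 110110010011
→ shifted right by 2 → 001101100100 = 868
→ shifted right by 3 → 000001101100 = 108
0xF3D = 111100111101
→ AND → 000000101100 = 44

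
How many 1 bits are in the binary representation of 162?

3

162 = 10100010
Count the 1s: 1 + 1 + 1 = 3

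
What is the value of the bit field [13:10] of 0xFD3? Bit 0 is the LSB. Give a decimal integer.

v = 00111111010011
Shift right by 10: 0011
Mask low 4 bits: 0011 = 3

3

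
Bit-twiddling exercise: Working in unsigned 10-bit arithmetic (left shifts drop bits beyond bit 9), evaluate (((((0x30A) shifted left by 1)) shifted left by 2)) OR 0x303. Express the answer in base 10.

851

0x30A = 1100001010
→ shifted left by 1 (mod 2^10) → 1000010100 = 532
→ shifted left by 2 (mod 2^10) → 0001010000 = 80
0x303 = 1100000011
→ OR → 1101010011 = 851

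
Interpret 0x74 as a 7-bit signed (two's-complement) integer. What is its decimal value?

pattern = 1110100 (MSB is 1 ⇒ negative)
Invert: 0001011, add 1 → 0001100 = 12, so the value is -12.
(Equivalently: 116 - 2^7 = 116 - 128 = -12.)

-12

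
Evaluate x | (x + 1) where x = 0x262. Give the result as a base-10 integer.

x = 1001100010 = 610
x + 1 = 1001100011
OR    = 1001100011 = 611
(x | (x + 1) sets the lowest cleared bit.)

611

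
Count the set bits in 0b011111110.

n = 11111110
Count the 1s: 1 + 1 + 1 + 1 + 1 + 1 + 1 = 7

7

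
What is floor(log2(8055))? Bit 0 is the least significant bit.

12

8055 = 1111101110111
The topmost 1 is at position 12 (since 2^12 = 4096 ≤ 8055 < 8192).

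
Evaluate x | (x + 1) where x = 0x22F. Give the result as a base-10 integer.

575

x = 1000101111 = 559
x + 1 = 1000110000
OR    = 1000111111 = 575
(x | (x + 1) sets the lowest cleared bit.)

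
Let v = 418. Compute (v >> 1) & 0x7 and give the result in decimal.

1

v = 110100010
Shift right by 1: 11010001
Mask low 3 bits: 001 = 1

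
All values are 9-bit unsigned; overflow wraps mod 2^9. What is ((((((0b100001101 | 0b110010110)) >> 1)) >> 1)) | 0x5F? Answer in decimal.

127

0b100001101 = 100001101
0b110010110 = 110010110
→ | → 110011111 = 415
→ >> 1 → 011001111 = 207
→ >> 1 → 001100111 = 103
0x5F = 001011111
→ | → 001111111 = 127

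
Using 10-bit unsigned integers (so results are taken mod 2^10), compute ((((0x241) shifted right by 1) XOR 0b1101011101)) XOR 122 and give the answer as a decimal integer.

0x241 = 1001000001
→ shifted right by 1 → 0100100000 = 288
0b1101011101 = 1101011101
→ XOR → 1001111101 = 637
122 = 0001111010
→ XOR → 1000000111 = 519

519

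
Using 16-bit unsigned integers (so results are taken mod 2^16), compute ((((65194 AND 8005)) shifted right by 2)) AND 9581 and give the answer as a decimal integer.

65194 = 1111111010101010
8005 = 0001111101000101
→ AND → 0001111000000000 = 7680
→ shifted right by 2 → 0000011110000000 = 1920
9581 = 0010010101101101
→ AND → 0000010100000000 = 1280

1280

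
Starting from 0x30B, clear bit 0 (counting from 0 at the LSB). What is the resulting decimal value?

778

x = 0001100001011
bit 0 is currently 1; clear it via x & ~(1 << 0) = x & ~1
→ 0001100001010 = 778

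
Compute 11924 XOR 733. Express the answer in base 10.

11337

11924 = 10111010010100
733 = 00001011011101
XOR → 10110001001001 = 11337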